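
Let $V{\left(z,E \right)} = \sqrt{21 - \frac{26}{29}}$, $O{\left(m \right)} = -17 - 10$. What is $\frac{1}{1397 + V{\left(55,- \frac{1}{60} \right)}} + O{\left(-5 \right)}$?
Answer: $- \frac{138913963}{5145098} - \frac{\sqrt{16907}}{56596078} \approx -26.999$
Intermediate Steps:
$O{\left(m \right)} = -27$
$V{\left(z,E \right)} = \frac{\sqrt{16907}}{29}$ ($V{\left(z,E \right)} = \sqrt{21 - \frac{26}{29}} = \sqrt{\frac{583}{29}} = \frac{\sqrt{16907}}{29}$)
$\frac{1}{1397 + V{\left(55,- \frac{1}{60} \right)}} + O{\left(-5 \right)} = \frac{1}{1397 + \frac{\sqrt{16907}}{29}} - 27 = -27 + \frac{1}{1397 + \frac{\sqrt{16907}}{29}}$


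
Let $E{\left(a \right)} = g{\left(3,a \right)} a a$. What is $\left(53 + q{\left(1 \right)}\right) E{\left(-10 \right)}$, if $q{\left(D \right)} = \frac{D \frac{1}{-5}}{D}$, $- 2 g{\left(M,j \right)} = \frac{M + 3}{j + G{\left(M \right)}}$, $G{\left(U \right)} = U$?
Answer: $\frac{15840}{7} \approx 2262.9$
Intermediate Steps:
$g{\left(M,j \right)} = - \frac{3 + M}{2 \left(M + j\right)}$ ($g{\left(M,j \right)} = - \frac{\left(M + 3\right) \frac{1}{j + M}}{2} = - \frac{\left(3 + M\right) \frac{1}{M + j}}{2} = - \frac{\frac{1}{M + j} \left(3 + M\right)}{2} = - \frac{3 + M}{2 \left(M + j\right)}$)
$E{\left(a \right)} = - \frac{3 a^{2}}{3 + a}$ ($E{\left(a \right)} = \frac{-3 - 3}{2 \left(3 + a\right)} a a = \frac{1}{2} \frac{1}{3 + a} \left(-6\right) a a = - \frac{3}{3 + a} a a = - \frac{3 a}{3 + a} a = - \frac{3 a^{2}}{3 + a}$)
$q{\left(D \right)} = - \frac{1}{5}$ ($q{\left(D \right)} = \frac{D \left(- \frac{1}{5}\right)}{D} = \frac{\left(- \frac{1}{5}\right) D}{D} = - \frac{1}{5}$)
$\left(53 + q{\left(1 \right)}\right) E{\left(-10 \right)} = \left(53 - \frac{1}{5}\right) \left(- \frac{3 \left(-10\right)^{2}}{3 - 10}\right) = \frac{264 \left(\left(-3\right) 100 \frac{1}{-7}\right)}{5} = \frac{264 \left(\left(-3\right) 100 \left(- \frac{1}{7}\right)\right)}{5} = \frac{264}{5} \cdot \frac{300}{7} = \frac{15840}{7}$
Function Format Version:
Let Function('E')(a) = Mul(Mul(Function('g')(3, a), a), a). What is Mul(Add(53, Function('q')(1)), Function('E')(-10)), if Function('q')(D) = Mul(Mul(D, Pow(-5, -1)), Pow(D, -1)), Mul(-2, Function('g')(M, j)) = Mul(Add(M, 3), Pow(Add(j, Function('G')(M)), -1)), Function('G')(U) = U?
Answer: Rational(15840, 7) ≈ 2262.9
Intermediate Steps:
Function('g')(M, j) = Mul(Rational(-1, 2), Pow(Add(M, j), -1), Add(3, M)) (Function('g')(M, j) = Mul(Rational(-1, 2), Mul(Add(M, 3), Pow(Add(j, M), -1))) = Mul(Rational(-1, 2), Mul(Add(3, M), Pow(Add(M, j), -1))) = Mul(Rational(-1, 2), Mul(Pow(Add(M, j), -1), Add(3, M))) = Mul(Rational(-1, 2), Pow(Add(M, j), -1), Add(3, M)))
Function('E')(a) = Mul(-3, Pow(a, 2), Pow(Add(3, a), -1)) (Function('E')(a) = Mul(Mul(Mul(Rational(1, 2), Pow(Add(3, a), -1), Add(-3, Mul(-1, 3))), a), a) = Mul(Mul(Mul(Rational(1, 2), Pow(Add(3, a), -1), Add(-3, -3)), a), a) = Mul(Mul(Mul(Rational(1, 2), Pow(Add(3, a), -1), -6), a), a) = Mul(Mul(Mul(-3, Pow(Add(3, a), -1)), a), a) = Mul(Mul(-3, a, Pow(Add(3, a), -1)), a) = Mul(-3, Pow(a, 2), Pow(Add(3, a), -1)))
Function('q')(D) = Rational(-1, 5) (Function('q')(D) = Mul(Mul(D, Rational(-1, 5)), Pow(D, -1)) = Mul(Mul(Rational(-1, 5), D), Pow(D, -1)) = Rational(-1, 5))
Mul(Add(53, Function('q')(1)), Function('E')(-10)) = Mul(Add(53, Rational(-1, 5)), Mul(-3, Pow(-10, 2), Pow(Add(3, -10), -1))) = Mul(Rational(264, 5), Mul(-3, 100, Pow(-7, -1))) = Mul(Rational(264, 5), Mul(-3, 100, Rational(-1, 7))) = Mul(Rational(264, 5), Rational(300, 7)) = Rational(15840, 7)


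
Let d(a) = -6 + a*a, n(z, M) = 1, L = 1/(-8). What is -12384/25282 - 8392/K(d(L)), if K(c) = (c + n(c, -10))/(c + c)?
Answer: -81261761600/4032479 ≈ -20152.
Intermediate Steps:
L = -⅛ ≈ -0.12500
d(a) = -6 + a²
K(c) = (1 + c)/(2*c) (K(c) = (c + 1)/(c + c) = (1 + c)/((2*c)) = (1 + c)*(1/(2*c)) = (1 + c)/(2*c))
-12384/25282 - 8392/K(d(L)) = -12384/25282 - 8392*2*(-6 + (-⅛)²)/(1 + (-6 + (-⅛)²)) = -12384*1/25282 - 8392*2*(-6 + 1/64)/(1 + (-6 + 1/64)) = -6192/12641 - 8392*(-383/(32*(1 - 383/64))) = -6192/12641 - 8392/((½)*(-64/383)*(-319/64)) = -6192/12641 - 8392/319/766 = -6192/12641 - 8392*766/319 = -6192/12641 - 6428272/319 = -81261761600/4032479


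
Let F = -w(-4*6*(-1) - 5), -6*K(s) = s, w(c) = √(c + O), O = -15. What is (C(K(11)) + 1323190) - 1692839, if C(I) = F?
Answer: -369651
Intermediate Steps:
w(c) = √(-15 + c) (w(c) = √(c - 15) = √(-15 + c))
K(s) = -s/6
F = -2 (F = -√(-15 + (-4*6*(-1) - 5)) = -√(-15 + (-24*(-1) - 5)) = -√(-15 + (24 - 5)) = -√(-15 + 19) = -√4 = -1*2 = -2)
C(I) = -2
(C(K(11)) + 1323190) - 1692839 = (-2 + 1323190) - 1692839 = 1323188 - 1692839 = -369651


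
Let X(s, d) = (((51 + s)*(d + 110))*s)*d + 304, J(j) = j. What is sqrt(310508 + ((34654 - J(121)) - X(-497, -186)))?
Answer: I*sqrt(3133069295) ≈ 55974.0*I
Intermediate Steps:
X(s, d) = 304 + d*s*(51 + s)*(110 + d) (X(s, d) = (((51 + s)*(110 + d))*s)*d + 304 = (s*(51 + s)*(110 + d))*d + 304 = d*s*(51 + s)*(110 + d) + 304 = 304 + d*s*(51 + s)*(110 + d))
sqrt(310508 + ((34654 - J(121)) - X(-497, -186))) = sqrt(310508 + ((34654 - 1*121) - (304 + (-186)**2*(-497)**2 + 51*(-497)*(-186)**2 + 110*(-186)*(-497)**2 + 5610*(-186)*(-497)))) = sqrt(310508 + ((34654 - 121) - (304 + 34596*247009 + 51*(-497)*34596 + 110*(-186)*247009 + 518599620))) = sqrt(310508 + (34533 - (304 + 8545523364 - 876904812 - 5053804140 + 518599620))) = sqrt(310508 + (34533 - 1*3133414336)) = sqrt(310508 + (34533 - 3133414336)) = sqrt(310508 - 3133379803) = sqrt(-3133069295) = I*sqrt(3133069295)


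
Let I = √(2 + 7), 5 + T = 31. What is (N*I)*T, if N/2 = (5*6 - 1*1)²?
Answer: 131196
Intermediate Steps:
T = 26 (T = -5 + 31 = 26)
I = 3 (I = √9 = 3)
N = 1682 (N = 2*(5*6 - 1*1)² = 2*(30 - 1)² = 2*29² = 2*841 = 1682)
(N*I)*T = (1682*3)*26 = 5046*26 = 131196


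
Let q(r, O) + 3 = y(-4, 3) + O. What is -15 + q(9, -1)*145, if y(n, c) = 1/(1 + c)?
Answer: -2235/4 ≈ -558.75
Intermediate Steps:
q(r, O) = -11/4 + O (q(r, O) = -3 + (1/(1 + 3) + O) = -3 + (1/4 + O) = -3 + (¼ + O) = -11/4 + O)
-15 + q(9, -1)*145 = -15 + (-11/4 - 1)*145 = -15 - 15/4*145 = -15 - 2175/4 = -2235/4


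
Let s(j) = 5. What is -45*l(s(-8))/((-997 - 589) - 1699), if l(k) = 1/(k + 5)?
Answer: 1/730 ≈ 0.0013699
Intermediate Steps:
l(k) = 1/(5 + k)
-45*l(s(-8))/((-997 - 589) - 1699) = -45/((5 + 5)*((-997 - 589) - 1699)) = -45/(10*(-1586 - 1699)) = -9/(2*(-3285)) = -9*(-1)/(2*3285) = -45*(-1/32850) = 1/730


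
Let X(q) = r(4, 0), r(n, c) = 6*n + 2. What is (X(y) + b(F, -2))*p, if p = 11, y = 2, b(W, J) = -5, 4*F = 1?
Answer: 231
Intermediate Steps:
F = ¼ (F = (¼)*1 = ¼ ≈ 0.25000)
r(n, c) = 2 + 6*n
X(q) = 26 (X(q) = 2 + 6*4 = 2 + 24 = 26)
(X(y) + b(F, -2))*p = (26 - 5)*11 = 21*11 = 231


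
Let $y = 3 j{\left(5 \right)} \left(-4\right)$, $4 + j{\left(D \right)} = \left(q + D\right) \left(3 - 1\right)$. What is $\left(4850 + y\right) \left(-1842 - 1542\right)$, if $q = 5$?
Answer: $-15762672$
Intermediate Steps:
$j{\left(D \right)} = 6 + 2 D$ ($j{\left(D \right)} = -4 + \left(5 + D\right) \left(3 - 1\right) = -4 + \left(5 + D\right) 2 = -4 + \left(10 + 2 D\right) = 6 + 2 D$)
$y = -192$ ($y = 3 \left(6 + 2 \cdot 5\right) \left(-4\right) = 3 \left(6 + 10\right) \left(-4\right) = 3 \cdot 16 \left(-4\right) = 48 \left(-4\right) = -192$)
$\left(4850 + y\right) \left(-1842 - 1542\right) = \left(4850 - 192\right) \left(-1842 - 1542\right) = 4658 \left(-3384\right) = -15762672$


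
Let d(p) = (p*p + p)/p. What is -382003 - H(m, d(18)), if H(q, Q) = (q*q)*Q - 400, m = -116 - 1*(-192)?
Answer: -491347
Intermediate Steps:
d(p) = (p + p²)/p (d(p) = (p² + p)/p = (p + p²)/p)
m = 76 (m = -116 + 192 = 76)
H(q, Q) = -400 + Q*q² (H(q, Q) = q²*Q - 400 = Q*q² - 400 = -400 + Q*q²)
-382003 - H(m, d(18)) = -382003 - (-400 + (1 + 18)*76²) = -382003 - (-400 + 19*5776) = -382003 - (-400 + 109744) = -382003 - 1*109344 = -382003 - 109344 = -491347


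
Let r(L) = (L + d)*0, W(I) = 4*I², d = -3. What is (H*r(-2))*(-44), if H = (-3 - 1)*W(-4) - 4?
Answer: 0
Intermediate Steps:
r(L) = 0 (r(L) = (L - 3)*0 = (-3 + L)*0 = 0)
H = -260 (H = (-3 - 1)*(4*(-4)²) - 4 = -16*16 - 4 = -4*64 - 4 = -256 - 4 = -260)
(H*r(-2))*(-44) = -260*0*(-44) = 0*(-44) = 0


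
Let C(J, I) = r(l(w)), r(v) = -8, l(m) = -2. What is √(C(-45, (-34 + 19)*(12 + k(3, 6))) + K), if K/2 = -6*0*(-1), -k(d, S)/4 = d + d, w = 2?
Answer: 2*I*√2 ≈ 2.8284*I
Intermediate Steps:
k(d, S) = -8*d (k(d, S) = -4*(d + d) = -8*d)
K = 0 (K = 2*(-6*0*(-1)) = 2*(0*(-1)) = 2*0 = 0)
C(J, I) = -8
√(C(-45, (-34 + 19)*(12 + k(3, 6))) + K) = √(-8 + 0) = √(-8) = 2*I*√2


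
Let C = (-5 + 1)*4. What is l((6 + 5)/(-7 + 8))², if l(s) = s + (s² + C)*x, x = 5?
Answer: 287296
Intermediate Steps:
C = -16 (C = -4*4 = -16)
l(s) = -80 + s + 5*s² (l(s) = s + (s² - 16)*5 = s + (-16 + s²)*5 = s + (-80 + 5*s²) = -80 + s + 5*s²)
l((6 + 5)/(-7 + 8))² = (-80 + (6 + 5)/(-7 + 8) + 5*((6 + 5)/(-7 + 8))²)² = (-80 + 11/1 + 5*(11/1)²)² = (-80 + 11*1 + 5*(11*1)²)² = (-80 + 11 + 5*11²)² = (-80 + 11 + 5*121)² = (-80 + 11 + 605)² = 536² = 287296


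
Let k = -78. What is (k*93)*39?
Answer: -282906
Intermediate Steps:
(k*93)*39 = -78*93*39 = -7254*39 = -282906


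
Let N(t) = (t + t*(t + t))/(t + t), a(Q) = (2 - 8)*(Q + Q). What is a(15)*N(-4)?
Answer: 630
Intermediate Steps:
a(Q) = -12*Q
N(t) = (t + 2*t²)/(2*t) (N(t) = (t + t*(2*t))/((2*t)) = (t + 2*t²)*(1/(2*t)) = (t + 2*t²)/(2*t))
a(15)*N(-4) = (-12*15)*(½ - 4) = -180*(-7/2) = 630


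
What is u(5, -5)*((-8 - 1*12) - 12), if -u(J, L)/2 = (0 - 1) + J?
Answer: 256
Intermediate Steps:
u(J, L) = 2 - 2*J (u(J, L) = -2*((0 - 1) + J) = -2*(-1 + J) = 2 - 2*J)
u(5, -5)*((-8 - 1*12) - 12) = (2 - 2*5)*((-8 - 1*12) - 12) = (2 - 10)*((-8 - 12) - 12) = -8*(-20 - 12) = -8*(-32) = 256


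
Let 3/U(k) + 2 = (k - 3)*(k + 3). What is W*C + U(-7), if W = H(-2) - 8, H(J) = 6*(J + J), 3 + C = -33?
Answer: 43779/38 ≈ 1152.1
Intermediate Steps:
C = -36 (C = -3 - 33 = -36)
U(k) = 3/(-2 + (-3 + k)*(3 + k)) (U(k) = 3/(-2 + (k - 3)*(k + 3)) = 3/(-2 + (-3 + k)*(3 + k)))
H(J) = 12*J (H(J) = 6*(2*J) = 12*J)
W = -32 (W = 12*(-2) - 8 = -24 - 8 = -32)
W*C + U(-7) = -32*(-36) + 3/(-11 + (-7)**2) = 1152 + 3/(-11 + 49) = 1152 + 3/38 = 43779/38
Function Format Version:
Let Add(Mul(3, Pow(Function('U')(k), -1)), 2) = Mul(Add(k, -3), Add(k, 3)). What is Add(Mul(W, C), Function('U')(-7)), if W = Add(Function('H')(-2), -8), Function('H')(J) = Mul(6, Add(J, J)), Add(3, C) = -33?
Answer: Rational(43779, 38) ≈ 1152.1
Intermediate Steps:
C = -36 (C = Add(-3, -33) = -36)
Function('U')(k) = Mul(3, Pow(Add(-2, Mul(Add(-3, k), Add(3, k))), -1)) (Function('U')(k) = Mul(3, Pow(Add(-2, Mul(Add(k, -3), Add(k, 3))), -1)) = Mul(3, Pow(Add(-2, Mul(Add(-3, k), Add(3, k))), -1)))
Function('H')(J) = Mul(12, J) (Function('H')(J) = Mul(6, Mul(2, J)) = Mul(12, J))
W = -32 (W = Add(Mul(12, -2), -8) = Add(-24, -8) = -32)
Add(Mul(W, C), Function('U')(-7)) = Add(Mul(-32, -36), Mul(3, Pow(Add(-11, Pow(-7, 2)), -1))) = Add(1152, Mul(3, Pow(Add(-11, 49), -1))) = Add(1152, Mul(3, Pow(38, -1))) = Add(1152, Mul(3, Rational(1, 38))) = Add(1152, Rational(3, 38)) = Rational(43779, 38)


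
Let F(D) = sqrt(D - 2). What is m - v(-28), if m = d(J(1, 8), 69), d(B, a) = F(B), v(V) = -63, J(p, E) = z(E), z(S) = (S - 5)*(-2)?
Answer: 63 + 2*I*sqrt(2) ≈ 63.0 + 2.8284*I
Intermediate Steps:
z(S) = 10 - 2*S (z(S) = (-5 + S)*(-2) = 10 - 2*S)
J(p, E) = 10 - 2*E
F(D) = sqrt(-2 + D)
d(B, a) = sqrt(-2 + B)
m = 2*I*sqrt(2) (m = sqrt(-2 + (10 - 2*8)) = sqrt(-2 + (10 - 16)) = sqrt(-2 - 6) = sqrt(-8) = 2*I*sqrt(2) ≈ 2.8284*I)
m - v(-28) = 2*I*sqrt(2) - 1*(-63) = 2*I*sqrt(2) + 63 = 63 + 2*I*sqrt(2)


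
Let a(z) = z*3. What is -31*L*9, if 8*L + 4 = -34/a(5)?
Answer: 4371/20 ≈ 218.55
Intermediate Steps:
a(z) = 3*z
L = -47/60 (L = -½ + (-34/(3*5))/8 = -½ + (-34/15)/8 = -½ + (-34*1/15)/8 = -½ + (⅛)*(-34/15) = -½ - 17/60 = -47/60 ≈ -0.78333)
-31*L*9 = -31*(-47/60)*9 = (1457/60)*9 = 4371/20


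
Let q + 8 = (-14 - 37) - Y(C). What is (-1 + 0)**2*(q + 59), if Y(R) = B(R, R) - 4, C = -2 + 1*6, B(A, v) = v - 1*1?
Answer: 1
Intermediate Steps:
B(A, v) = -1 + v (B(A, v) = v - 1 = -1 + v)
C = 4 (C = -2 + 6 = 4)
Y(R) = -5 + R (Y(R) = (-1 + R) - 4 = -5 + R)
q = -58 (q = -8 + ((-14 - 37) - (-5 + 4)) = -8 + (-51 - 1*(-1)) = -8 + (-51 + 1) = -8 - 50 = -58)
(-1 + 0)**2*(q + 59) = (-1 + 0)**2*(-58 + 59) = (-1)**2*1 = 1*1 = 1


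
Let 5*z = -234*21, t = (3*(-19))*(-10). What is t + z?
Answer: -2064/5 ≈ -412.80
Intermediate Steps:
t = 570 (t = -57*(-10) = 570)
z = -4914/5 (z = (-234*21)/5 = (1/5)*(-4914) = -4914/5 ≈ -982.80)
t + z = 570 - 4914/5 = -2064/5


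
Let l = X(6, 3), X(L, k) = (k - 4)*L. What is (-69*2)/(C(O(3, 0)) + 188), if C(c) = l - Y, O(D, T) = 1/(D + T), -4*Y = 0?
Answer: -69/91 ≈ -0.75824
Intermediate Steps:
Y = 0 (Y = -¼*0 = 0)
X(L, k) = L*(-4 + k) (X(L, k) = (-4 + k)*L = L*(-4 + k))
l = -6 (l = 6*(-4 + 3) = 6*(-1) = -6)
C(c) = -6 (C(c) = -6 - 1*0 = -6 + 0 = -6)
(-69*2)/(C(O(3, 0)) + 188) = (-69*2)/(-6 + 188) = -138/182 = -138*1/182 = -69/91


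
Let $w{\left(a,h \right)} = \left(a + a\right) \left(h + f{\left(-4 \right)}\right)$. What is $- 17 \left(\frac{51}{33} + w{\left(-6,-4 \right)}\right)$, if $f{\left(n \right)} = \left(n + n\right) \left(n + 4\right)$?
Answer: $- \frac{9265}{11} \approx -842.27$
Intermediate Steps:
$f{\left(n \right)} = 2 n \left(4 + n\right)$
$w{\left(a,h \right)} = 2 a h$ ($w{\left(a,h \right)} = \left(a + a\right) \left(h + 2 \left(-4\right) \left(4 - 4\right)\right) = 2 a \left(h + 2 \left(-4\right) 0\right) = 2 a \left(h + 0\right) = 2 a h$)
$- 17 \left(\frac{51}{33} + w{\left(-6,-4 \right)}\right) = - 17 \left(\frac{51}{33} + 2 \left(-6\right) \left(-4\right)\right) = - 17 \left(51 \cdot \frac{1}{33} + 48\right) = - 17 \left(\frac{17}{11} + 48\right) = \left(-17\right) \frac{545}{11} = - \frac{9265}{11}$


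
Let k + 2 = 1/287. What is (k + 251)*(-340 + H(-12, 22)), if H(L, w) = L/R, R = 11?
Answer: -38304704/451 ≈ -84933.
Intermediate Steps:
H(L, w) = L/11
k = -573/287 (k = -2 + 1/287 = -573/287 ≈ -1.9965)
(k + 251)*(-340 + H(-12, 22)) = (-573/287 + 251)*(-340 + (1/11)*(-12)) = 71464*(-340 - 12/11)/287 = (71464/287)*(-3752/11) = -38304704/451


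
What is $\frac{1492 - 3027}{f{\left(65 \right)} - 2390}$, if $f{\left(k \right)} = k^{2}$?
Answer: $- \frac{307}{367} \approx -0.83651$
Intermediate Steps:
$\frac{1492 - 3027}{f{\left(65 \right)} - 2390} = \frac{1492 - 3027}{65^{2} - 2390} = - \frac{1535}{4225 - 2390} = - \frac{1535}{1835} = \left(-1535\right) \frac{1}{1835} = - \frac{307}{367}$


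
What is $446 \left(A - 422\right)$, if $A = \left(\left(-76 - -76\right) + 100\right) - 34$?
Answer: $-158776$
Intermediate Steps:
$A = 66$ ($A = \left(\left(-76 + 76\right) + 100\right) - 34 = \left(0 + 100\right) - 34 = 100 - 34 = 66$)
$446 \left(A - 422\right) = 446 \left(66 - 422\right) = 446 \left(-356\right) = -158776$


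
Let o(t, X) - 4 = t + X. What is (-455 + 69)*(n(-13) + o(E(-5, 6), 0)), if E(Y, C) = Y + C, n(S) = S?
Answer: 3088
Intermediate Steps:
E(Y, C) = C + Y
o(t, X) = 4 + X + t (o(t, X) = 4 + (t + X) = 4 + (X + t) = 4 + X + t)
(-455 + 69)*(n(-13) + o(E(-5, 6), 0)) = (-455 + 69)*(-13 + (4 + 0 + (6 - 5))) = -386*(-13 + (4 + 0 + 1)) = -386*(-13 + 5) = -386*(-8) = 3088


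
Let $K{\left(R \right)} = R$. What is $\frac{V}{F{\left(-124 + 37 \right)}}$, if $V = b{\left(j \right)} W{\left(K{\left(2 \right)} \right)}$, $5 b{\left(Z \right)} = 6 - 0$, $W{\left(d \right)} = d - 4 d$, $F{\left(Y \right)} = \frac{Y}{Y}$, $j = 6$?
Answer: $- \frac{36}{5} \approx -7.2$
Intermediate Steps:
$F{\left(Y \right)} = 1$
$W{\left(d \right)} = - 3 d$ ($W{\left(d \right)} = d - 4 d = - 3 d$)
$b{\left(Z \right)} = \frac{6}{5}$ ($b{\left(Z \right)} = \frac{6 - 0}{5} = \frac{6 + 0}{5} = \frac{1}{5} \cdot 6 = \frac{6}{5}$)
$V = - \frac{36}{5}$ ($V = \frac{6 \left(\left(-3\right) 2\right)}{5} = \frac{6}{5} \left(-6\right) = - \frac{36}{5} \approx -7.2$)
$\frac{V}{F{\left(-124 + 37 \right)}} = - \frac{36}{5 \cdot 1} = \left(- \frac{36}{5}\right) 1 = - \frac{36}{5}$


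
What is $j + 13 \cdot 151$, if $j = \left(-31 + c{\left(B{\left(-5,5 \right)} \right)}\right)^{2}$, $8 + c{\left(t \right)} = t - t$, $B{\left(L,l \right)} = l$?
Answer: $3484$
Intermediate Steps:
$c{\left(t \right)} = -8$ ($c{\left(t \right)} = -8 + \left(t - t\right) = -8 + 0 = -8$)
$j = 1521$ ($j = \left(-31 - 8\right)^{2} = \left(-39\right)^{2} = 1521$)
$j + 13 \cdot 151 = 1521 + 13 \cdot 151 = 1521 + 1963 = 3484$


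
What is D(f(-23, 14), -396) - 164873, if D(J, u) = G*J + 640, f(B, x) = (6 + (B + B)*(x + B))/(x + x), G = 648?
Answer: -154513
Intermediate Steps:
f(B, x) = (6 + 2*B*(B + x))/(2*x) (f(B, x) = (6 + (2*B)*(B + x))/((2*x)) = (6 + 2*B*(B + x))*(1/(2*x)) = (6 + 2*B*(B + x))/(2*x))
D(J, u) = 640 + 648*J (D(J, u) = 648*J + 640 = 640 + 648*J)
D(f(-23, 14), -396) - 164873 = (640 + 648*((3 + (-23)**2 - 23*14)/14)) - 164873 = (640 + 648*((3 + 529 - 322)/14)) - 164873 = (640 + 648*((1/14)*210)) - 164873 = (640 + 648*15) - 164873 = (640 + 9720) - 164873 = 10360 - 164873 = -154513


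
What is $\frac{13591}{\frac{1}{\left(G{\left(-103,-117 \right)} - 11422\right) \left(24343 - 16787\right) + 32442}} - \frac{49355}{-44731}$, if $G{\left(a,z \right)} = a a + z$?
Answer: $- \frac{4252313377920043}{44731} \approx -9.5064 \cdot 10^{10}$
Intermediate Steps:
$G{\left(a,z \right)} = z + a^{2}$ ($G{\left(a,z \right)} = a^{2} + z = z + a^{2}$)
$\frac{13591}{\frac{1}{\left(G{\left(-103,-117 \right)} - 11422\right) \left(24343 - 16787\right) + 32442}} - \frac{49355}{-44731} = \frac{13591}{\frac{1}{\left(\left(-117 + \left(-103\right)^{2}\right) - 11422\right) \left(24343 - 16787\right) + 32442}} - \frac{49355}{-44731} = \frac{13591}{\frac{1}{\left(\left(-117 + 10609\right) - 11422\right) 7556 + 32442}} - - \frac{49355}{44731} = \frac{13591}{\frac{1}{\left(10492 - 11422\right) 7556 + 32442}} + \frac{49355}{44731} = \frac{13591}{\frac{1}{\left(-930\right) 7556 + 32442}} + \frac{49355}{44731} = \frac{13591}{\frac{1}{-7027080 + 32442}} + \frac{49355}{44731} = \frac{13591}{\frac{1}{-6994638}} + \frac{49355}{44731} = \frac{13591}{- \frac{1}{6994638}} + \frac{49355}{44731} = 13591 \left(-6994638\right) + \frac{49355}{44731} = -95064125058 + \frac{49355}{44731} = - \frac{4252313377920043}{44731}$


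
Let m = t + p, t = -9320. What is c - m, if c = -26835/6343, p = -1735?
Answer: 70095030/6343 ≈ 11051.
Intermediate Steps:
c = -26835/6343 (c = -26835*1/6343 = -26835/6343 ≈ -4.2306)
m = -11055 (m = -9320 - 1735 = -11055)
c - m = -26835/6343 - 1*(-11055) = -26835/6343 + 11055 = 70095030/6343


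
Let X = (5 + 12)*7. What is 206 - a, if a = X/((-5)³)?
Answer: 25869/125 ≈ 206.95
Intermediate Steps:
X = 119 (X = 17*7 = 119)
a = -119/125 (a = 119/((-5)³) = 119/(-125) = 119*(-1/125) = -119/125 ≈ -0.95200)
206 - a = 206 - 1*(-119/125) = 206 + 119/125 = 25869/125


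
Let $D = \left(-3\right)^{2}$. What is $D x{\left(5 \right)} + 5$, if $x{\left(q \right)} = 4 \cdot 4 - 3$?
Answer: $122$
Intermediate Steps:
$x{\left(q \right)} = 13$ ($x{\left(q \right)} = 16 - 3 = 13$)
$D = 9$
$D x{\left(5 \right)} + 5 = 9 \cdot 13 + 5 = 117 + 5 = 122$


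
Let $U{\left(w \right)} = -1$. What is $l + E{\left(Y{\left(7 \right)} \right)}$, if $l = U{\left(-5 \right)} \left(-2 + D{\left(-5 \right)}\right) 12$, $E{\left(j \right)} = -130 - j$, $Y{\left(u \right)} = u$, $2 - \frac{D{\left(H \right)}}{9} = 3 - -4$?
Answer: $427$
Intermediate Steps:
$D{\left(H \right)} = -45$ ($D{\left(H \right)} = 18 - 9 \left(3 - -4\right) = 18 - 9 \left(3 + 4\right) = 18 - 63 = -45$)
$l = 564$ ($l = - \left(-2 - 45\right) 12 = - \left(-47\right) 12 = \left(-1\right) \left(-564\right) = 564$)
$l + E{\left(Y{\left(7 \right)} \right)} = 564 - 137 = 427$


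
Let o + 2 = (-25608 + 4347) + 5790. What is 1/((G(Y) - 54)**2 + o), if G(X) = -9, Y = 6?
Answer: -1/11504 ≈ -8.6926e-5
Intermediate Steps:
o = -15473 (o = -2 + ((-25608 + 4347) + 5790) = -2 + (-21261 + 5790) = -2 - 15471 = -15473)
1/((G(Y) - 54)**2 + o) = 1/((-9 - 54)**2 - 15473) = 1/((-63)**2 - 15473) = 1/(3969 - 15473) = 1/(-11504) = -1/11504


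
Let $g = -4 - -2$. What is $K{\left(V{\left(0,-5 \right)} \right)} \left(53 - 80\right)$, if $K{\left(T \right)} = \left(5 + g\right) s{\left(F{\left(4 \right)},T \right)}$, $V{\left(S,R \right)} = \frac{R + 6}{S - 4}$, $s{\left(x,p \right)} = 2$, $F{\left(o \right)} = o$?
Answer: $-162$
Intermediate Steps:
$V{\left(S,R \right)} = \frac{6 + R}{-4 + S}$
$g = -2$ ($g = -4 + 2 = -2$)
$K{\left(T \right)} = 6$ ($K{\left(T \right)} = \left(5 - 2\right) 2 = 3 \cdot 2 = 6$)
$K{\left(V{\left(0,-5 \right)} \right)} \left(53 - 80\right) = 6 \left(53 - 80\right) = 6 \left(-27\right) = -162$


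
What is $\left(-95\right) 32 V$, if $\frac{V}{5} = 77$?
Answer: $-1170400$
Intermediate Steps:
$V = 385$ ($V = 5 \cdot 77 = 385$)
$\left(-95\right) 32 V = \left(-95\right) 32 \cdot 385 = \left(-3040\right) 385 = -1170400$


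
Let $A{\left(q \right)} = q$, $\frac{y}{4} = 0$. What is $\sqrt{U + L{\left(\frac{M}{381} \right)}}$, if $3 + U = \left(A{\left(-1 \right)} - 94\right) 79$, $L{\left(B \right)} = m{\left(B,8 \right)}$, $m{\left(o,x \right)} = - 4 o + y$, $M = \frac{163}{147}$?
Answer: $\frac{2 i \sqrt{13350913354}}{2667} \approx 86.649 i$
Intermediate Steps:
$y = 0$ ($y = 4 \cdot 0 = 0$)
$M = \frac{163}{147}$ ($M = 163 \cdot \frac{1}{147} = \frac{163}{147} \approx 1.1088$)
$m{\left(o,x \right)} = - 4 o$ ($m{\left(o,x \right)} = - 4 o + 0 = - 4 o$)
$L{\left(B \right)} = - 4 B$
$U = -7508$ ($U = -3 + \left(-1 - 94\right) 79 = -3 - 7505 = -7508$)
$\sqrt{U + L{\left(\frac{M}{381} \right)}} = \sqrt{-7508 - 4 \frac{163}{147 \cdot 381}} = \sqrt{-7508 - 4 \cdot \frac{163}{147} \cdot \frac{1}{381}} = \sqrt{-7508 - \frac{652}{56007}} = \sqrt{- \frac{420501208}{56007}} = \frac{2 i \sqrt{13350913354}}{2667}$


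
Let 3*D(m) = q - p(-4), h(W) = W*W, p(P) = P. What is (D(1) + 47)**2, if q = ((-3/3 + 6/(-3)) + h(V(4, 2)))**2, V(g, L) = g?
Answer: 98596/9 ≈ 10955.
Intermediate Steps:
h(W) = W**2
q = 169 (q = ((-3/3 + 6/(-3)) + 4**2)**2 = ((-3*1/3 + 6*(-1/3)) + 16)**2 = ((-1 - 2) + 16)**2 = (-3 + 16)**2 = 13**2 = 169)
D(m) = 173/3 (D(m) = (169 - 1*(-4))/3 = (169 + 4)/3 = (1/3)*173 = 173/3)
(D(1) + 47)**2 = (173/3 + 47)**2 = (314/3)**2 = 98596/9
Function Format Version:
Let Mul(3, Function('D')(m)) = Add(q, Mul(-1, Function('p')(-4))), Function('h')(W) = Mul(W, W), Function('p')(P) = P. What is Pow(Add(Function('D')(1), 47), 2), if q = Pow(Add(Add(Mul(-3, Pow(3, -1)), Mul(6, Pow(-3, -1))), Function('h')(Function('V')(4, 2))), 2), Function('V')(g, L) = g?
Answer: Rational(98596, 9) ≈ 10955.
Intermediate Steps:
Function('h')(W) = Pow(W, 2)
q = 169 (q = Pow(Add(Add(Mul(-3, Pow(3, -1)), Mul(6, Pow(-3, -1))), Pow(4, 2)), 2) = Pow(Add(Add(Mul(-3, Rational(1, 3)), Mul(6, Rational(-1, 3))), 16), 2) = Pow(Add(Add(-1, -2), 16), 2) = Pow(Add(-3, 16), 2) = Pow(13, 2) = 169)
Function('D')(m) = Rational(173, 3) (Function('D')(m) = Mul(Rational(1, 3), Add(169, Mul(-1, -4))) = Mul(Rational(1, 3), Add(169, 4)) = Mul(Rational(1, 3), 173) = Rational(173, 3))
Pow(Add(Function('D')(1), 47), 2) = Pow(Add(Rational(173, 3), 47), 2) = Pow(Rational(314, 3), 2) = Rational(98596, 9)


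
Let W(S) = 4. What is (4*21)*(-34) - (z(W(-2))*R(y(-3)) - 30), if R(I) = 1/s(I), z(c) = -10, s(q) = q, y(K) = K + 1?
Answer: -2831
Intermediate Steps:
y(K) = 1 + K
R(I) = 1/I
(4*21)*(-34) - (z(W(-2))*R(y(-3)) - 30) = (4*21)*(-34) - (-10/(1 - 3) - 30) = 84*(-34) - (-10/(-2) - 30) = -2856 - (-10*(-½) - 30) = -2856 - (5 - 30) = -2856 - 1*(-25) = -2856 + 25 = -2831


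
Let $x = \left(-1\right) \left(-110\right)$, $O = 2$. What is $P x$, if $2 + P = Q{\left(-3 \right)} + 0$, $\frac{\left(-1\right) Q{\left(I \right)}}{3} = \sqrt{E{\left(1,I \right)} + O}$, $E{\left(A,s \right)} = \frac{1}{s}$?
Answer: $-220 - 110 \sqrt{15} \approx -646.03$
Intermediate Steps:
$Q{\left(I \right)} = - 3 \sqrt{2 + \frac{1}{I}}$ ($Q{\left(I \right)} = - 3 \sqrt{\frac{1}{I} + 2} = - 3 \sqrt{2 + \frac{1}{I}}$)
$P = -2 - \sqrt{15}$ ($P = -2 + \left(- 3 \sqrt{2 + \frac{1}{-3}} + 0\right) = -2 + \left(- 3 \sqrt{2 - \frac{1}{3}} + 0\right) = -2 + \left(- 3 \sqrt{\frac{5}{3}} + 0\right) = -2 + \left(- 3 \frac{\sqrt{15}}{3} + 0\right) = -2 + \left(- \sqrt{15} + 0\right) = -2 - \sqrt{15} \approx -5.873$)
$x = 110$
$P x = \left(-2 - \sqrt{15}\right) 110 = -220 - 110 \sqrt{15}$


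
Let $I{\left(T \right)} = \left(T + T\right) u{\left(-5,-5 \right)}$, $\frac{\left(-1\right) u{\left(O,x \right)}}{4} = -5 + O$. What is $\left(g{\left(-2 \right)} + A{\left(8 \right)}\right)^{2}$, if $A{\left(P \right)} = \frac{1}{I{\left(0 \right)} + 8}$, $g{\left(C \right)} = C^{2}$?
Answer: $\frac{1089}{64} \approx 17.016$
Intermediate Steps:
$u{\left(O,x \right)} = 20 - 4 O$ ($u{\left(O,x \right)} = - 4 \left(-5 + O\right) = 20 - 4 O$)
$I{\left(T \right)} = 80 T$ ($I{\left(T \right)} = \left(T + T\right) \left(20 - -20\right) = 2 T \left(20 + 20\right) = 2 T 40 = 80 T$)
$A{\left(P \right)} = \frac{1}{8}$ ($A{\left(P \right)} = \frac{1}{80 \cdot 0 + 8} = \frac{1}{0 + 8} = \frac{1}{8}$)
$\left(g{\left(-2 \right)} + A{\left(8 \right)}\right)^{2} = \left(\left(-2\right)^{2} + \frac{1}{8}\right)^{2} = \left(4 + \frac{1}{8}\right)^{2} = \left(\frac{33}{8}\right)^{2} = \frac{1089}{64}$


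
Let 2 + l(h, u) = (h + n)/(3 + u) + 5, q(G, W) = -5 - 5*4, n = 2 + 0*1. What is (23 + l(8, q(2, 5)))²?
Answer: 78961/121 ≈ 652.57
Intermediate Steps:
n = 2 (n = 2 + 0 = 2)
q(G, W) = -25 (q(G, W) = -5 - 20 = -25)
l(h, u) = 3 + (2 + h)/(3 + u) (l(h, u) = -2 + ((h + 2)/(3 + u) + 5) = -2 + ((2 + h)/(3 + u) + 5) = -2 + (5 + (2 + h)/(3 + u)) = 3 + (2 + h)/(3 + u))
(23 + l(8, q(2, 5)))² = (23 + (11 + 8 + 3*(-25))/(3 - 25))² = (23 + (11 + 8 - 75)/(-22))² = (23 - 1/22*(-56))² = (23 + 28/11)² = (281/11)² = 78961/121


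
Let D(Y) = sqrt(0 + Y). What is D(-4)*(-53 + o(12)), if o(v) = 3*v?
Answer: -34*I ≈ -34.0*I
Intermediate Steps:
D(Y) = sqrt(Y)
D(-4)*(-53 + o(12)) = sqrt(-4)*(-53 + 3*12) = (2*I)*(-53 + 36) = (2*I)*(-17) = -34*I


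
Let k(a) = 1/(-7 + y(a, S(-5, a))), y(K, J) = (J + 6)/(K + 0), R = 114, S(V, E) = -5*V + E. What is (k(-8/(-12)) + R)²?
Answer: 85303696/6561 ≈ 13002.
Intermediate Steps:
S(V, E) = E - 5*V
y(K, J) = (6 + J)/K
k(a) = 1/(-7 + (31 + a)/a) (k(a) = 1/(-7 + (6 + (a - 5*(-5)))/a) = 1/(-7 + (6 + (a + 25))/a) = 1/(-7 + (6 + (25 + a))/a) = 1/(-7 + (31 + a)/a))
(k(-8/(-12)) + R)² = (-(-8/(-12))/(-31 + 6*(-8/(-12))) + 114)² = (-(-8*(-1/12))/(-31 + 6*(-8*(-1/12))) + 114)² = (-1*⅔/(-31 + 6*(⅔)) + 114)² = (-1*⅔/(-31 + 4) + 114)² = (-1*⅔/(-27) + 114)² = (-1*⅔*(-1/27) + 114)² = (2/81 + 114)² = (9236/81)² = 85303696/6561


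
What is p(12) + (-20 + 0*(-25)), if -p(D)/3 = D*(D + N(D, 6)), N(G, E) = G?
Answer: -884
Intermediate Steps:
p(D) = -6*D**2 (p(D) = -3*D*(D + D) = -3*D*2*D = -6*D**2)
p(12) + (-20 + 0*(-25)) = -6*12**2 + (-20 + 0*(-25)) = -6*144 + (-20 + 0) = -864 - 20 = -884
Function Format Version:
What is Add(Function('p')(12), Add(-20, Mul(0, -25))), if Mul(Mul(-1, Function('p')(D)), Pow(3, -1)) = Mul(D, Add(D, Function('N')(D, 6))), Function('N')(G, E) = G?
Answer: -884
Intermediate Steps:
Function('p')(D) = Mul(-6, Pow(D, 2)) (Function('p')(D) = Mul(-3, Mul(D, Add(D, D))) = Mul(-3, Mul(D, Mul(2, D))) = Mul(-3, Mul(2, Pow(D, 2))) = Mul(-6, Pow(D, 2)))
Add(Function('p')(12), Add(-20, Mul(0, -25))) = Add(Mul(-6, Pow(12, 2)), Add(-20, Mul(0, -25))) = Add(Mul(-6, 144), Add(-20, 0)) = Add(-864, -20) = -884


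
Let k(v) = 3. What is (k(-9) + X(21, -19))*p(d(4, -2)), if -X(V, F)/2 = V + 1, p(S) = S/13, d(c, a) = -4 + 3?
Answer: 41/13 ≈ 3.1538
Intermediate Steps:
d(c, a) = -1
p(S) = S/13 (p(S) = S*(1/13) = S/13)
X(V, F) = -2 - 2*V (X(V, F) = -2*(V + 1) = -2*(1 + V) = -2 - 2*V)
(k(-9) + X(21, -19))*p(d(4, -2)) = (3 + (-2 - 2*21))*((1/13)*(-1)) = (3 + (-2 - 42))*(-1/13) = (3 - 44)*(-1/13) = -41*(-1/13) = 41/13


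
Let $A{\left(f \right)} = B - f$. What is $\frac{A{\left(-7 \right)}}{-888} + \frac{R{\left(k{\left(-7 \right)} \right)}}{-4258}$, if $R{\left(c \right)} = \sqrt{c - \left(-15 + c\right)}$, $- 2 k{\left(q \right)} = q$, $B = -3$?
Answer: $- \frac{1}{222} - \frac{\sqrt{15}}{4258} \approx -0.0054141$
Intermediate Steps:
$k{\left(q \right)} = - \frac{q}{2}$
$R{\left(c \right)} = \sqrt{15}$
$A{\left(f \right)} = -3 - f$
$\frac{A{\left(-7 \right)}}{-888} + \frac{R{\left(k{\left(-7 \right)} \right)}}{-4258} = \frac{-3 - -7}{-888} + \frac{\sqrt{15}}{-4258} = \left(-3 + 7\right) \left(- \frac{1}{888}\right) + \sqrt{15} \left(- \frac{1}{4258}\right) = 4 \left(- \frac{1}{888}\right) - \frac{\sqrt{15}}{4258} = - \frac{1}{222} - \frac{\sqrt{15}}{4258}$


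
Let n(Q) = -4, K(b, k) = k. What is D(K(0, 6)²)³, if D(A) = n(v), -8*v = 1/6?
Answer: -64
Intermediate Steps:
v = -1/48 (v = -⅛/6 = -⅛*⅙ = -1/48 ≈ -0.020833)
D(A) = -4
D(K(0, 6)²)³ = (-4)³ = -64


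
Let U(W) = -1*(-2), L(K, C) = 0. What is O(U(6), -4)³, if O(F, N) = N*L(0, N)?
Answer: 0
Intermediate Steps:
U(W) = 2
O(F, N) = 0 (O(F, N) = N*0 = 0)
O(U(6), -4)³ = 0³ = 0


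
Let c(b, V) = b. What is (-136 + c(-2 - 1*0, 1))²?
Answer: 19044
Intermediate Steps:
(-136 + c(-2 - 1*0, 1))² = (-136 + (-2 - 1*0))² = (-136 + (-2 + 0))² = (-136 - 2)² = (-138)² = 19044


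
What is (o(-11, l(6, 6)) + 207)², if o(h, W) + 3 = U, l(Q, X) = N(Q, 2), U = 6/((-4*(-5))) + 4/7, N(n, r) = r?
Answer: 205664281/4900 ≈ 41972.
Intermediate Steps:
U = 61/70 (U = 6/20 + 4*(⅐) = 6*(1/20) + 4/7 = 3/10 + 4/7 = 61/70 ≈ 0.87143)
l(Q, X) = 2
o(h, W) = -149/70 (o(h, W) = -3 + 61/70 = -149/70)
(o(-11, l(6, 6)) + 207)² = (-149/70 + 207)² = (14341/70)² = 205664281/4900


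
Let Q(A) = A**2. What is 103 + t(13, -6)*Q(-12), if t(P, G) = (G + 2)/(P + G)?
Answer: 145/7 ≈ 20.714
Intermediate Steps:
t(P, G) = (2 + G)/(G + P)
103 + t(13, -6)*Q(-12) = 103 + ((2 - 6)/(-6 + 13))*(-12)**2 = 103 + (-4/7)*144 = 103 + ((1/7)*(-4))*144 = 103 - 4/7*144 = 103 - 576/7 = 145/7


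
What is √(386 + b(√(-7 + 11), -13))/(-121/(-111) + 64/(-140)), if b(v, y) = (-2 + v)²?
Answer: 3885*√386/2459 ≈ 31.040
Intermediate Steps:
√(386 + b(√(-7 + 11), -13))/(-121/(-111) + 64/(-140)) = √(386 + (-2 + √(-7 + 11))²)/(-121/(-111) + 64/(-140)) = √(386 + (-2 + √4)²)/(-121*(-1/111) + 64*(-1/140)) = √(386 + (-2 + 2)²)/(121/111 - 16/35) = √(386 + 0²)/(2459/3885) = √(386 + 0)*(3885/2459) = √386*(3885/2459) = 3885*√386/2459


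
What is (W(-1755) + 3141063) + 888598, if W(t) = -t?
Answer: 4031416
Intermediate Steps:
(W(-1755) + 3141063) + 888598 = (-1*(-1755) + 3141063) + 888598 = (1755 + 3141063) + 888598 = 3142818 + 888598 = 4031416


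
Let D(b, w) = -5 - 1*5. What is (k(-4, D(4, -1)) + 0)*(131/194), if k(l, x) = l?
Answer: -262/97 ≈ -2.7010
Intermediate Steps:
D(b, w) = -10 (D(b, w) = -5 - 5 = -10)
(k(-4, D(4, -1)) + 0)*(131/194) = (-4 + 0)*(131/194) = -524/194 = -4*131/194 = -262/97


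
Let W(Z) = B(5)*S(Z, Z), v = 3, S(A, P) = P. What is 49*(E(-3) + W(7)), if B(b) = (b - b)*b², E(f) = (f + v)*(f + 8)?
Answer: 0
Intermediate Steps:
E(f) = (3 + f)*(8 + f) (E(f) = (f + 3)*(f + 8) = (3 + f)*(8 + f))
B(b) = 0 (B(b) = 0*b² = 0)
W(Z) = 0 (W(Z) = 0*Z = 0)
49*(E(-3) + W(7)) = 49*((24 + (-3)² + 11*(-3)) + 0) = 49*((24 + 9 - 33) + 0) = 49*(0 + 0) = 49*0 = 0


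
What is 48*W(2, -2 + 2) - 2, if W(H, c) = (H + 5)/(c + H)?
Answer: 166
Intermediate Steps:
W(H, c) = (5 + H)/(H + c)
48*W(2, -2 + 2) - 2 = 48*((5 + 2)/(2 + (-2 + 2))) - 2 = 48*(7/(2 + 0)) - 2 = 48*(7/2) - 2 = 168 - 2 = 166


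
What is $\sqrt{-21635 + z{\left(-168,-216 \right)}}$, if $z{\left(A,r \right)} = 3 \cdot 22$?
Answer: $i \sqrt{21569} \approx 146.86 i$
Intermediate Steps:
$z{\left(A,r \right)} = 66$
$\sqrt{-21635 + z{\left(-168,-216 \right)}} = \sqrt{-21635 + 66} = \sqrt{-21569} = i \sqrt{21569}$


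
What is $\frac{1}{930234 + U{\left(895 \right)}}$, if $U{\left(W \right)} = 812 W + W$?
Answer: $\frac{1}{1657869} \approx 6.0318 \cdot 10^{-7}$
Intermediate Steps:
$U{\left(W \right)} = 813 W$
$\frac{1}{930234 + U{\left(895 \right)}} = \frac{1}{930234 + 813 \cdot 895} = \frac{1}{930234 + 727635} = \frac{1}{1657869}$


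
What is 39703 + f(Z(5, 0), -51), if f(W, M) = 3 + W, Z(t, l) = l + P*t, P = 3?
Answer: 39721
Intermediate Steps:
Z(t, l) = l + 3*t
39703 + f(Z(5, 0), -51) = 39703 + (3 + (0 + 3*5)) = 39703 + (3 + (0 + 15)) = 39703 + (3 + 15) = 39703 + 18 = 39721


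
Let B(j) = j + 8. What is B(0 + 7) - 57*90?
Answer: -5115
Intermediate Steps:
B(j) = 8 + j
B(0 + 7) - 57*90 = (8 + (0 + 7)) - 57*90 = (8 + 7) - 5130 = 15 - 5130 = -5115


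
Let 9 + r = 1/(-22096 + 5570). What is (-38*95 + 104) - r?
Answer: -57791421/16526 ≈ -3497.0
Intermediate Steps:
r = -148735/16526 (r = -9 + 1/(-22096 + 5570) = -9 + 1/(-16526) = -9 - 1/16526 = -148735/16526 ≈ -9.0001)
(-38*95 + 104) - r = (-38*95 + 104) - 1*(-148735/16526) = (-3610 + 104) + 148735/16526 = -3506 + 148735/16526 = -57791421/16526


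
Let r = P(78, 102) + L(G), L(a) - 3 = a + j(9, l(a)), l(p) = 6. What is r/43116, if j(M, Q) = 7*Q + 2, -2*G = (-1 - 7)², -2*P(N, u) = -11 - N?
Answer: 119/86232 ≈ 0.0013800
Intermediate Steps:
P(N, u) = 11/2 + N/2 (P(N, u) = -(-11 - N)/2 = 11/2 + N/2)
G = -32 (G = -(-1 - 7)²/2 = -½*(-8)² = -½*64 = -32)
j(M, Q) = 2 + 7*Q
L(a) = 47 + a (L(a) = 3 + (a + (2 + 7*6)) = 3 + (a + (2 + 42)) = 3 + (a + 44) = 3 + (44 + a) = 47 + a)
r = 119/2 (r = (11/2 + (½)*78) + (47 - 32) = (11/2 + 39) + 15 = 89/2 + 15 = 119/2 ≈ 59.500)
r/43116 = (119/2)/43116 = (119/2)*(1/43116) = 119/86232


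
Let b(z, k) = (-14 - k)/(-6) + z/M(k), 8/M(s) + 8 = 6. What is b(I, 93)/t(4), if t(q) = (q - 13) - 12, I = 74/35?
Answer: -1817/2205 ≈ -0.82404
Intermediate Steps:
I = 74/35 (I = 74*(1/35) = 74/35 ≈ 2.1143)
M(s) = -4 (M(s) = 8/(-8 + 6) = 8/(-2) = 8*(-½) = -4)
t(q) = -25 + q (t(q) = (-13 + q) - 12 = -25 + q)
b(z, k) = 7/3 - z/4 + k/6 (b(z, k) = (-14 - k)/(-6) + z/(-4) = (-14 - k)*(-⅙) + z*(-¼) = (7/3 + k/6) - z/4 = 7/3 - z/4 + k/6)
b(I, 93)/t(4) = (7/3 - ¼*74/35 + (⅙)*93)/(-25 + 4) = (7/3 - 37/70 + 31/2)/(-21) = (1817/105)*(-1/21) = -1817/2205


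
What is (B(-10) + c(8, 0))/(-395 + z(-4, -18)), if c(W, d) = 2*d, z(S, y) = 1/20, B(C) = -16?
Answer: 320/7899 ≈ 0.040511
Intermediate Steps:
z(S, y) = 1/20
(B(-10) + c(8, 0))/(-395 + z(-4, -18)) = (-16 + 2*0)/(-395 + 1/20) = (-16 + 0)/(-7899/20) = -16*(-20/7899) = 320/7899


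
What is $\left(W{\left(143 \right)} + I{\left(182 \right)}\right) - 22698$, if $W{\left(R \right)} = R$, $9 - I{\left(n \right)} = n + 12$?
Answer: $-22740$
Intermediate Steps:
$I{\left(n \right)} = -3 - n$ ($I{\left(n \right)} = 9 - \left(n + 12\right) = 9 - \left(12 + n\right) = -3 - n$)
$\left(W{\left(143 \right)} + I{\left(182 \right)}\right) - 22698 = \left(143 - 185\right) - 22698 = -42 - 22698 = -22740$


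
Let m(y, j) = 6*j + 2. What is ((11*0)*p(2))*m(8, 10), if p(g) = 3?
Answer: 0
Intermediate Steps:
m(y, j) = 2 + 6*j
((11*0)*p(2))*m(8, 10) = ((11*0)*3)*(2 + 6*10) = (0*3)*(2 + 60) = 0*62 = 0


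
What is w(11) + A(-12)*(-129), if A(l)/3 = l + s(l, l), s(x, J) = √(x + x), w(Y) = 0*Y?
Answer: 4644 - 774*I*√6 ≈ 4644.0 - 1895.9*I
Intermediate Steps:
w(Y) = 0
s(x, J) = √2*√x (s(x, J) = √(2*x) = √2*√x)
A(l) = 3*l + 3*√2*√l (A(l) = 3*(l + √2*√l) = 3*l + 3*√2*√l)
w(11) + A(-12)*(-129) = 0 + (3*(-12) + 3*√2*√(-12))*(-129) = 0 + (-36 + 3*√2*(2*I*√3))*(-129) = 0 + (-36 + 6*I*√6)*(-129) = 0 + (4644 - 774*I*√6) = 4644 - 774*I*√6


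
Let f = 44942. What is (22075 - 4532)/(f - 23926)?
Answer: 17543/21016 ≈ 0.83475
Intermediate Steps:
(22075 - 4532)/(f - 23926) = (22075 - 4532)/(44942 - 23926) = 17543/21016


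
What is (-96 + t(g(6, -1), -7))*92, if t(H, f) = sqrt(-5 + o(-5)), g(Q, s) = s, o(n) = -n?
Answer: -8832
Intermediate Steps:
t(H, f) = 0 (t(H, f) = sqrt(-5 - 1*(-5)) = sqrt(-5 + 5) = sqrt(0) = 0)
(-96 + t(g(6, -1), -7))*92 = (-96 + 0)*92 = -96*92 = -8832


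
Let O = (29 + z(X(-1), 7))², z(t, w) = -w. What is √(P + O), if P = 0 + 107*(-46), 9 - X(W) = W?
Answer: I*√4438 ≈ 66.618*I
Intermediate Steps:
X(W) = 9 - W
O = 484 (O = (29 - 1*7)² = (29 - 7)² = 22² = 484)
P = -4922 (P = 0 - 4922 = -4922)
√(P + O) = √(-4922 + 484) = √(-4438) = I*√4438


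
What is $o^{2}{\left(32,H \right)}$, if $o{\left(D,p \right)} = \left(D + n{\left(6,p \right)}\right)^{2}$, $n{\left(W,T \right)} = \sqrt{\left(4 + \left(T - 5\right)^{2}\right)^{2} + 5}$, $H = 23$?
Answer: $\left(32 + \sqrt{107589}\right)^{4} \approx 1.6798 \cdot 10^{10}$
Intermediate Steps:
$n{\left(W,T \right)} = \sqrt{5 + \left(4 + \left(-5 + T\right)^{2}\right)^{2}}$ ($n{\left(W,T \right)} = \sqrt{\left(4 + \left(-5 + T\right)^{2}\right)^{2} + 5} = \sqrt{5 + \left(4 + \left(-5 + T\right)^{2}\right)^{2}}$)
$o{\left(D,p \right)} = \left(D + \sqrt{5 + \left(4 + \left(-5 + p\right)^{2}\right)^{2}}\right)^{2}$
$o^{2}{\left(32,H \right)} = \left(\left(32 + \sqrt{5 + \left(4 + \left(-5 + 23\right)^{2}\right)^{2}}\right)^{2}\right)^{2} = \left(\left(32 + \sqrt{5 + \left(4 + 18^{2}\right)^{2}}\right)^{2}\right)^{2} = \left(\left(32 + \sqrt{5 + \left(4 + 324\right)^{2}}\right)^{2}\right)^{2} = \left(\left(32 + \sqrt{5 + 328^{2}}\right)^{2}\right)^{2} = \left(\left(32 + \sqrt{5 + 107584}\right)^{2}\right)^{2} = \left(\left(32 + \sqrt{107589}\right)^{2}\right)^{2} = \left(32 + \sqrt{107589}\right)^{4}$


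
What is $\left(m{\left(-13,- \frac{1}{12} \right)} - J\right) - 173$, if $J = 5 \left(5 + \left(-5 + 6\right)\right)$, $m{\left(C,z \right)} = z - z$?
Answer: $-203$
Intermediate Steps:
$m{\left(C,z \right)} = 0$
$J = 30$ ($J = 5 \left(5 + 1\right) = 5 \cdot 6 = 30$)
$\left(m{\left(-13,- \frac{1}{12} \right)} - J\right) - 173 = \left(0 - 30\right) - 173 = -30 - 173 = -203$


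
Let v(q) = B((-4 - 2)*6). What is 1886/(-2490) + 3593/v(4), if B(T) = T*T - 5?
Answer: 3255872/1607295 ≈ 2.0257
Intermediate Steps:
B(T) = -5 + T**2 (B(T) = T**2 - 5 = -5 + T**2)
v(q) = 1291 (v(q) = -5 + ((-4 - 2)*6)**2 = -5 + (-6*6)**2 = -5 + (-36)**2 = -5 + 1296 = 1291)
1886/(-2490) + 3593/v(4) = 1886/(-2490) + 3593/1291 = 1886*(-1/2490) + 3593*(1/1291) = -943/1245 + 3593/1291 = 3255872/1607295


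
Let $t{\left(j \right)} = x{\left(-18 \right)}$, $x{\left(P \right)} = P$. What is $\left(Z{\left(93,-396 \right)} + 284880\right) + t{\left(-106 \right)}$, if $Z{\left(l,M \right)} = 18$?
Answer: $284880$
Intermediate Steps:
$t{\left(j \right)} = -18$
$\left(Z{\left(93,-396 \right)} + 284880\right) + t{\left(-106 \right)} = \left(18 + 284880\right) - 18 = 284898 - 18 = 284880$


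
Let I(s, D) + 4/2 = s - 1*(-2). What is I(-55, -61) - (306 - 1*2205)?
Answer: 1844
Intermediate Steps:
I(s, D) = s (I(s, D) = -2 + (s - 1*(-2)) = -2 + (s + 2) = -2 + (2 + s) = s)
I(-55, -61) - (306 - 1*2205) = -55 - (306 - 1*2205) = -55 - (306 - 2205) = -55 - 1*(-1899) = -55 + 1899 = 1844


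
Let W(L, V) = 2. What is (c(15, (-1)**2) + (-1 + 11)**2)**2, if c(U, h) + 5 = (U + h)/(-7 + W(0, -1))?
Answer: 210681/25 ≈ 8427.2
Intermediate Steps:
c(U, h) = -5 - U/5 - h/5 (c(U, h) = -5 + (U + h)/(-7 + 2) = -5 + (U + h)/(-5) = -5 + (U + h)*(-1/5) = -5 + (-U/5 - h/5) = -5 - U/5 - h/5)
(c(15, (-1)**2) + (-1 + 11)**2)**2 = ((-5 - 1/5*15 - 1/5*(-1)**2) + (-1 + 11)**2)**2 = ((-5 - 3 - 1/5*1) + 10**2)**2 = ((-5 - 3 - 1/5) + 100)**2 = (-41/5 + 100)**2 = (459/5)**2 = 210681/25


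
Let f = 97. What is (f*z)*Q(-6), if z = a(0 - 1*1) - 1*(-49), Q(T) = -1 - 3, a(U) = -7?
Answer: -16296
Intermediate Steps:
Q(T) = -4
z = 42 (z = -7 - 1*(-49) = -7 + 49 = 42)
(f*z)*Q(-6) = (97*42)*(-4) = 4074*(-4) = -16296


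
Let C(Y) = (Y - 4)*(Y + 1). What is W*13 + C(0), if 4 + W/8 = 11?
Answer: 724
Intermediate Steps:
W = 56 (W = -32 + 8*11 = -32 + 88 = 56)
C(Y) = (1 + Y)*(-4 + Y) (C(Y) = (-4 + Y)*(1 + Y) = (1 + Y)*(-4 + Y))
W*13 + C(0) = 56*13 + (-4 + 0² - 3*0) = 728 + (-4 + 0 + 0) = 728 - 4 = 724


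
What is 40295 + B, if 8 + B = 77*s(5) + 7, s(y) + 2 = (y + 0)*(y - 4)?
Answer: 40525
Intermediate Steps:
s(y) = -2 + y*(-4 + y) (s(y) = -2 + (y + 0)*(y - 4) = -2 + y*(-4 + y))
B = 230 (B = -8 + (77*(-2 + 5**2 - 4*5) + 7) = -8 + (77*(-2 + 25 - 20) + 7) = -8 + (77*3 + 7) = -8 + (231 + 7) = -8 + 238 = 230)
40295 + B = 40295 + 230 = 40525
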